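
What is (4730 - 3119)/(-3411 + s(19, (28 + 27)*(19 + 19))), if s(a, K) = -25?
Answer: -1611/3436 ≈ -0.46886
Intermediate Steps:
(4730 - 3119)/(-3411 + s(19, (28 + 27)*(19 + 19))) = (4730 - 3119)/(-3411 - 25) = 1611/(-3436) = 1611*(-1/3436) = -1611/3436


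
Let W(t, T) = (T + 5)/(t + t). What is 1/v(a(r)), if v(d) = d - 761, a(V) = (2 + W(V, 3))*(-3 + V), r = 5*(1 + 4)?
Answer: -25/17837 ≈ -0.0014016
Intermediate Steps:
W(t, T) = (5 + T)/(2*t) (W(t, T) = (5 + T)/((2*t)) = (5 + T)*(1/(2*t)) = (5 + T)/(2*t))
r = 25 (r = 5*5 = 25)
a(V) = (-3 + V)*(2 + 4/V) (a(V) = (2 + (5 + 3)/(2*V))*(-3 + V) = (2 + (½)*8/V)*(-3 + V) = (2 + 4/V)*(-3 + V) = (-3 + V)*(2 + 4/V))
v(d) = -761 + d
1/v(a(r)) = 1/(-761 + (-2 - 12/25 + 2*25)) = 1/(-761 + (-2 - 12*1/25 + 50)) = 1/(-761 + (-2 - 12/25 + 50)) = 1/(-761 + 1188/25) = 1/(-17837/25) = -25/17837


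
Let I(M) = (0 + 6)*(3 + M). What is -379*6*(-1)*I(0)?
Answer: 40932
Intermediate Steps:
I(M) = 18 + 6*M (I(M) = 6*(3 + M) = 18 + 6*M)
-379*6*(-1)*I(0) = -379*6*(-1)*(18 + 6*0) = -(-2274)*(18 + 0) = -(-2274)*18 = -379*(-108) = 40932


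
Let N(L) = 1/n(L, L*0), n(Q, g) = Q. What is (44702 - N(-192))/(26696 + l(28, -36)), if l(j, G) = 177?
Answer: 8582785/5159616 ≈ 1.6635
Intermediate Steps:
N(L) = 1/L
(44702 - N(-192))/(26696 + l(28, -36)) = (44702 - 1/(-192))/(26696 + 177) = (44702 - 1*(-1/192))/26873 = (44702 + 1/192)*(1/26873) = (8582785/192)*(1/26873) = 8582785/5159616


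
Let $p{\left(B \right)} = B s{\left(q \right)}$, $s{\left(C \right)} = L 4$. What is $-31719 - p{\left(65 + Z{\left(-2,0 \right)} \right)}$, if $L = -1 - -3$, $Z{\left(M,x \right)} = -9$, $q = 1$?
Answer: $-32167$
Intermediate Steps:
$L = 2$ ($L = -1 + 3 = 2$)
$s{\left(C \right)} = 8$ ($s{\left(C \right)} = 2 \cdot 4 = 8$)
$p{\left(B \right)} = 8 B$ ($p{\left(B \right)} = B 8 = 8 B$)
$-31719 - p{\left(65 + Z{\left(-2,0 \right)} \right)} = -31719 - 8 \left(65 - 9\right) = -31719 - 8 \cdot 56 = -31719 - 448 = -32167$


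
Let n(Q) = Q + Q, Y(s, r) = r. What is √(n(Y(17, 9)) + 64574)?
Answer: 4*√4037 ≈ 254.15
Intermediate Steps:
n(Q) = 2*Q
√(n(Y(17, 9)) + 64574) = √(2*9 + 64574) = √(18 + 64574) = √64592 = 4*√4037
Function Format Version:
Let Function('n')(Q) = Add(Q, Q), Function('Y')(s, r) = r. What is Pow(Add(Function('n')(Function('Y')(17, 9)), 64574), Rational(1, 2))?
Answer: Mul(4, Pow(4037, Rational(1, 2))) ≈ 254.15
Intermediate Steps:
Function('n')(Q) = Mul(2, Q)
Pow(Add(Function('n')(Function('Y')(17, 9)), 64574), Rational(1, 2)) = Pow(Add(Mul(2, 9), 64574), Rational(1, 2)) = Pow(Add(18, 64574), Rational(1, 2)) = Pow(64592, Rational(1, 2)) = Mul(4, Pow(4037, Rational(1, 2)))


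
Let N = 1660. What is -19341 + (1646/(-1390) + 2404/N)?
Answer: -223134071/11537 ≈ -19341.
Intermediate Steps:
-19341 + (1646/(-1390) + 2404/N) = -19341 + (1646/(-1390) + 2404/1660) = -19341 + (1646*(-1/1390) + 2404*(1/1660)) = -19341 + (-823/695 + 601/415) = -19341 + 3046/11537 = -223134071/11537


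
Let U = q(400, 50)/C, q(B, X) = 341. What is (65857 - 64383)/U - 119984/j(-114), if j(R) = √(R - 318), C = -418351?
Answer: -56059034/31 + 29996*I*√3/9 ≈ -1.8084e+6 + 5772.7*I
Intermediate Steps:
j(R) = √(-318 + R)
U = -341/418351 (U = 341/(-418351) = 341*(-1/418351) = -341/418351 ≈ -0.00081510)
(65857 - 64383)/U - 119984/j(-114) = (65857 - 64383)/(-341/418351) - 119984/√(-318 - 114) = 1474*(-418351/341) - 119984*(-I*√3/36) = -56059034/31 - 119984*(-I*√3/36) = -56059034/31 - (-29996)*I*√3/9 = -56059034/31 + 29996*I*√3/9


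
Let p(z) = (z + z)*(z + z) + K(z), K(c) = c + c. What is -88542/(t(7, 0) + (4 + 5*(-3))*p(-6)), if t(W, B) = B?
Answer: 14757/242 ≈ 60.979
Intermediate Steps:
K(c) = 2*c
p(z) = 2*z + 4*z² (p(z) = (z + z)*(z + z) + 2*z = (2*z)*(2*z) + 2*z = 4*z² + 2*z = 2*z + 4*z²)
-88542/(t(7, 0) + (4 + 5*(-3))*p(-6)) = -88542/(0 + (4 + 5*(-3))*(2*(-6)*(1 + 2*(-6)))) = -88542/(0 + (4 - 15)*(2*(-6)*(1 - 12))) = -88542/(0 - 22*(-6)*(-11)) = -88542/(0 - 11*132) = -88542/(0 - 1452) = -88542/(-1452) = -88542*(-1/1452) = 14757/242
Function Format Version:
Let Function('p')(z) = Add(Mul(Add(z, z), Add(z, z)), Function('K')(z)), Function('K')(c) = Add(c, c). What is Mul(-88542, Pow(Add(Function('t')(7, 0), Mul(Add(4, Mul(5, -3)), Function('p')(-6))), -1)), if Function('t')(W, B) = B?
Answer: Rational(14757, 242) ≈ 60.979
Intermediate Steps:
Function('K')(c) = Mul(2, c)
Function('p')(z) = Add(Mul(2, z), Mul(4, Pow(z, 2))) (Function('p')(z) = Add(Mul(Add(z, z), Add(z, z)), Mul(2, z)) = Add(Mul(Mul(2, z), Mul(2, z)), Mul(2, z)) = Add(Mul(4, Pow(z, 2)), Mul(2, z)) = Add(Mul(2, z), Mul(4, Pow(z, 2))))
Mul(-88542, Pow(Add(Function('t')(7, 0), Mul(Add(4, Mul(5, -3)), Function('p')(-6))), -1)) = Mul(-88542, Pow(Add(0, Mul(Add(4, Mul(5, -3)), Mul(2, -6, Add(1, Mul(2, -6))))), -1)) = Mul(-88542, Pow(Add(0, Mul(Add(4, -15), Mul(2, -6, Add(1, -12)))), -1)) = Mul(-88542, Pow(Add(0, Mul(-11, Mul(2, -6, -11))), -1)) = Mul(-88542, Pow(Add(0, Mul(-11, 132)), -1)) = Mul(-88542, Pow(Add(0, -1452), -1)) = Mul(-88542, Pow(-1452, -1)) = Mul(-88542, Rational(-1, 1452)) = Rational(14757, 242)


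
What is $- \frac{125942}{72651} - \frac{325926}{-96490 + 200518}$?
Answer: $- \frac{6130057367}{1259623038} \approx -4.8666$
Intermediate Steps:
$- \frac{125942}{72651} - \frac{325926}{-96490 + 200518} = \left(-125942\right) \frac{1}{72651} - \frac{325926}{104028} = - \frac{125942}{72651} - \frac{54321}{17338} = - \frac{6130057367}{1259623038}$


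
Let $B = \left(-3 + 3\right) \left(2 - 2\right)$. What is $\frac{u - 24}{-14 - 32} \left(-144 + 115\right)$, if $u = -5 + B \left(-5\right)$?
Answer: $- \frac{841}{46} \approx -18.283$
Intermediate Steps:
$B = 0$ ($B = 0 \cdot 0 = 0$)
$u = -5$ ($u = -5 + 0 \left(-5\right) = -5 + 0 = -5$)
$\frac{u - 24}{-14 - 32} \left(-144 + 115\right) = \frac{-5 - 24}{-14 - 32} \left(-144 + 115\right) = \frac{-5 - 24}{-46} \left(-29\right) = \left(-29\right) \left(- \frac{1}{46}\right) \left(-29\right) = \frac{29}{46} \left(-29\right) = - \frac{841}{46}$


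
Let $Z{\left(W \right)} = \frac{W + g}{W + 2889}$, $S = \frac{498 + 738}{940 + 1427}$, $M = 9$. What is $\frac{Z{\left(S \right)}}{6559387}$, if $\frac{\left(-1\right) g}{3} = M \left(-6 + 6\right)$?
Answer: $\frac{412}{14954306942371} \approx 2.7551 \cdot 10^{-11}$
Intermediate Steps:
$g = 0$ ($g = - 3 \cdot 9 \left(-6 + 6\right) = - 3 \cdot 9 \cdot 0 = \left(-3\right) 0 = 0$)
$S = \frac{412}{789}$ ($S = \frac{1236}{2367} = 1236 \cdot \frac{1}{2367} = \frac{412}{789} \approx 0.52218$)
$Z{\left(W \right)} = \frac{W}{2889 + W}$ ($Z{\left(W \right)} = \frac{W + 0}{W + 2889} = \frac{W}{2889 + W}$)
$\frac{Z{\left(S \right)}}{6559387} = \frac{\frac{412}{789} \frac{1}{2889 + \frac{412}{789}}}{6559387} = \frac{412}{789 \cdot \frac{2279833}{789}} \cdot \frac{1}{6559387} = \frac{412}{789} \cdot \frac{789}{2279833} \cdot \frac{1}{6559387} = \frac{412}{2279833} \cdot \frac{1}{6559387} = \frac{412}{14954306942371}$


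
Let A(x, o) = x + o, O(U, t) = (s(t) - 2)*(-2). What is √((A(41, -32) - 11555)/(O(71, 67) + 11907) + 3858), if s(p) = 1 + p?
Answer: 2*√5347781571/2355 ≈ 62.105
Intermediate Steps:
O(U, t) = 2 - 2*t (O(U, t) = ((1 + t) - 2)*(-2) = (-1 + t)*(-2) = 2 - 2*t)
A(x, o) = o + x
√((A(41, -32) - 11555)/(O(71, 67) + 11907) + 3858) = √(((-32 + 41) - 11555)/((2 - 2*67) + 11907) + 3858) = √((9 - 11555)/((2 - 134) + 11907) + 3858) = √(-11546/(-132 + 11907) + 3858) = √(-11546/11775 + 3858) = √(45416404/11775) = 2*√5347781571/2355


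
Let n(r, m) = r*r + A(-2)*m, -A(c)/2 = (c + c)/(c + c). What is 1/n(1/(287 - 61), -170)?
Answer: 51076/17365841 ≈ 0.0029412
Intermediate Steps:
A(c) = -2 (A(c) = -2*(c + c)/(c + c) = -2*2*c/(2*c) = -2*2*c*1/(2*c) = -2*1 = -2)
n(r, m) = r² - 2*m (n(r, m) = r*r - 2*m = r² - 2*m)
1/n(1/(287 - 61), -170) = 1/((1/(287 - 61))² - 2*(-170)) = 1/((1/226)² + 340) = 1/(1/51076 + 340) = 1/(17365841/51076) = 51076/17365841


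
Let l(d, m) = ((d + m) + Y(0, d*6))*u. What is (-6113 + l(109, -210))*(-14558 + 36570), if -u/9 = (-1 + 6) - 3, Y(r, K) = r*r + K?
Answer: -353666804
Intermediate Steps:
Y(r, K) = K + r² (Y(r, K) = r² + K = K + r²)
u = -18 (u = -9*((-1 + 6) - 3) = -9*(5 - 3) = -9*2 = -18)
l(d, m) = -126*d - 18*m (l(d, m) = ((d + m) + (d*6 + 0²))*(-18) = ((d + m) + (6*d + 0))*(-18) = ((d + m) + 6*d)*(-18) = (m + 7*d)*(-18) = -126*d - 18*m)
(-6113 + l(109, -210))*(-14558 + 36570) = (-6113 + (-126*109 - 18*(-210)))*(-14558 + 36570) = (-6113 + (-13734 + 3780))*22012 = (-6113 - 9954)*22012 = -16067*22012 = -353666804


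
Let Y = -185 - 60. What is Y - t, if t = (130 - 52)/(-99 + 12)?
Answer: -7079/29 ≈ -244.10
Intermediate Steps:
Y = -245
t = -26/29 (t = 78/(-87) = 78*(-1/87) = -26/29 ≈ -0.89655)
Y - t = -245 - 1*(-26/29) = -245 + 26/29 = -7079/29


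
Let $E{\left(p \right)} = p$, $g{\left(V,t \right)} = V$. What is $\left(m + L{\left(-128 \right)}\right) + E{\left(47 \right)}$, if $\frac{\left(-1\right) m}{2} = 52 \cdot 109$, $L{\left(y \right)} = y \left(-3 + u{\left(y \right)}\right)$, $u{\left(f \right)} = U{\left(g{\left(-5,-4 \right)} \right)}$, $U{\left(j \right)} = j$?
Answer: $-10265$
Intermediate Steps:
$u{\left(f \right)} = -5$
$L{\left(y \right)} = - 8 y$ ($L{\left(y \right)} = y \left(-3 - 5\right) = y \left(-8\right) = - 8 y$)
$m = -11336$ ($m = - 2 \cdot 52 \cdot 109 = \left(-2\right) 5668 = -11336$)
$\left(m + L{\left(-128 \right)}\right) + E{\left(47 \right)} = \left(-11336 - -1024\right) + 47 = \left(-11336 + 1024\right) + 47 = -10312 + 47 = -10265$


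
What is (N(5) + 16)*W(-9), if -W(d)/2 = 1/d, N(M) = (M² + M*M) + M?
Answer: 142/9 ≈ 15.778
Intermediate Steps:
N(M) = M + 2*M² (N(M) = (M² + M²) + M = 2*M² + M = M + 2*M²)
W(d) = -2/d
(N(5) + 16)*W(-9) = (5*(1 + 2*5) + 16)*(-2/(-9)) = (5*(1 + 10) + 16)*(-2*(-⅑)) = (5*11 + 16)*(2/9) = (55 + 16)*(2/9) = 71*(2/9) = 142/9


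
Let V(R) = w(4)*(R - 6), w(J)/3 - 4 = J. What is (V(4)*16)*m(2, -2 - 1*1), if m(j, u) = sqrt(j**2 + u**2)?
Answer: -768*sqrt(13) ≈ -2769.1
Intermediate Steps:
w(J) = 12 + 3*J
V(R) = -144 + 24*R (V(R) = (12 + 3*4)*(R - 6) = (12 + 12)*(-6 + R) = 24*(-6 + R) = -144 + 24*R)
(V(4)*16)*m(2, -2 - 1*1) = ((-144 + 24*4)*16)*sqrt(2**2 + (-2 - 1*1)**2) = ((-144 + 96)*16)*sqrt(4 + (-2 - 1)**2) = (-48*16)*sqrt(4 + (-3)**2) = -768*sqrt(4 + 9) = -768*sqrt(13)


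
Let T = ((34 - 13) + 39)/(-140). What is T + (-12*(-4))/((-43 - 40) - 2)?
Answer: -591/595 ≈ -0.99328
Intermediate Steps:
T = -3/7 (T = (21 + 39)*(-1/140) = 60*(-1/140) = -3/7 ≈ -0.42857)
T + (-12*(-4))/((-43 - 40) - 2) = -3/7 + (-12*(-4))/((-43 - 40) - 2) = -3/7 + 48/(-83 - 2) = -3/7 + 48/(-85) = -3/7 - 1/85*48 = -3/7 - 48/85 = -591/595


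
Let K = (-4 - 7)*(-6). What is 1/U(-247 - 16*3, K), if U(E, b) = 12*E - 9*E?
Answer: -1/885 ≈ -0.0011299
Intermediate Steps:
K = 66 (K = -11*(-6) = 66)
U(E, b) = 3*E
1/U(-247 - 16*3, K) = 1/(3*(-247 - 16*3)) = 1/(3*(-247 - 1*48)) = 1/(3*(-247 - 48)) = 1/(3*(-295)) = 1/(-885) = -1/885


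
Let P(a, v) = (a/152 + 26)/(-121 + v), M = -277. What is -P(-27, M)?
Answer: 3925/60496 ≈ 0.064880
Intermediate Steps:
P(a, v) = (26 + a/152)/(-121 + v) (P(a, v) = (a*(1/152) + 26)/(-121 + v) = (a/152 + 26)/(-121 + v) = (26 + a/152)/(-121 + v))
-P(-27, M) = -(3952 - 27)/(152*(-121 - 277)) = -3925/(152*(-398)) = -(-1)*3925/(152*398) = -1*(-3925/60496) = 3925/60496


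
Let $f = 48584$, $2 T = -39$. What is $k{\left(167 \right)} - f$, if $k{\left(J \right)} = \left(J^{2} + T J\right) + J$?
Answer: $- \frac{47569}{2} \approx -23785.0$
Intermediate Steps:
$T = - \frac{39}{2}$ ($T = \frac{1}{2} \left(-39\right) = - \frac{39}{2} \approx -19.5$)
$k{\left(J \right)} = J^{2} - \frac{37 J}{2}$ ($k{\left(J \right)} = \left(J^{2} - \frac{39 J}{2}\right) + J = J^{2} - \frac{37 J}{2}$)
$k{\left(167 \right)} - f = \frac{1}{2} \cdot 167 \left(-37 + 2 \cdot 167\right) - 48584 = \frac{1}{2} \cdot 167 \left(-37 + 334\right) - 48584 = \frac{1}{2} \cdot 167 \cdot 297 - 48584 = \frac{49599}{2} - 48584 = - \frac{47569}{2}$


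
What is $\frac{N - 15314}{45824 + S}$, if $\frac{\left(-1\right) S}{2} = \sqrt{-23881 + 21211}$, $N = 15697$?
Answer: $\frac{2193824}{262481207} + \frac{383 i \sqrt{2670}}{1049924828} \approx 0.008358 + 1.8849 \cdot 10^{-5} i$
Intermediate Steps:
$S = - 2 i \sqrt{2670}$ ($S = - 2 \sqrt{-23881 + 21211} = - 2 \sqrt{-2670} = - 2 i \sqrt{2670} \approx - 103.34 i$)
$\frac{N - 15314}{45824 + S} = \frac{15697 - 15314}{45824 - 2 i \sqrt{2670}} = \frac{383}{45824 - 2 i \sqrt{2670}}$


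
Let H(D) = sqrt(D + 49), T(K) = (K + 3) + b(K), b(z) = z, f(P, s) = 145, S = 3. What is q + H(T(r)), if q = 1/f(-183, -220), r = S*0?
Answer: 1/145 + 2*sqrt(13) ≈ 7.2180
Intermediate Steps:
r = 0 (r = 3*0 = 0)
T(K) = 3 + 2*K (T(K) = (K + 3) + K = (3 + K) + K = 3 + 2*K)
q = 1/145 ≈ 0.0068966
H(D) = sqrt(49 + D)
q + H(T(r)) = 1/145 + sqrt(49 + (3 + 2*0)) = 1/145 + sqrt(49 + (3 + 0)) = 1/145 + sqrt(49 + 3) = 1/145 + sqrt(52) = 1/145 + 2*sqrt(13)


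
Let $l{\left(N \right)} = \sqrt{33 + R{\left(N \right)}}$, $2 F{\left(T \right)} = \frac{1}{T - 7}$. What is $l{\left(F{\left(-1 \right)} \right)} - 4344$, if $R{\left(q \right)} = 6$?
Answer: $-4344 + \sqrt{39} \approx -4337.8$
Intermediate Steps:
$F{\left(T \right)} = \frac{1}{2 \left(-7 + T\right)}$ ($F{\left(T \right)} = \frac{1}{2 \left(T - 7\right)} = \frac{1}{2 \left(-7 + T\right)}$)
$l{\left(N \right)} = \sqrt{39}$ ($l{\left(N \right)} = \sqrt{33 + 6} = \sqrt{39}$)
$l{\left(F{\left(-1 \right)} \right)} - 4344 = \sqrt{39} - 4344 = -4344 + \sqrt{39}$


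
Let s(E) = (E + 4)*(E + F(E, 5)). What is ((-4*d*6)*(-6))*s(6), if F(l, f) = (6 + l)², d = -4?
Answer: -864000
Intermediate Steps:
s(E) = (4 + E)*(E + (6 + E)²) (s(E) = (E + 4)*(E + (6 + E)²) = (4 + E)*(E + (6 + E)²))
((-4*d*6)*(-6))*s(6) = ((-4*(-4)*6)*(-6))*(144 + 6³ + 17*6² + 88*6) = ((16*6)*(-6))*(144 + 216 + 17*36 + 528) = (96*(-6))*(144 + 216 + 612 + 528) = -576*1500 = -864000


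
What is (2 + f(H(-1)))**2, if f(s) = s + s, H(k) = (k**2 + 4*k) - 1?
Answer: 36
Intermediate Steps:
H(k) = -1 + k**2 + 4*k
f(s) = 2*s
(2 + f(H(-1)))**2 = (2 + 2*(-1 + (-1)**2 + 4*(-1)))**2 = (2 + 2*(-1 + 1 - 4))**2 = (2 + 2*(-4))**2 = (2 - 8)**2 = (-6)**2 = 36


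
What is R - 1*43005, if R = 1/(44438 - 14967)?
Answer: -1267400354/29471 ≈ -43005.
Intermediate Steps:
R = 1/29471 ≈ 3.3932e-5
R - 1*43005 = 1/29471 - 1*43005 = 1/29471 - 43005 = -1267400354/29471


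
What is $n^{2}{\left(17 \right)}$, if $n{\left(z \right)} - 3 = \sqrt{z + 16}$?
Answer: $\left(3 + \sqrt{33}\right)^{2} \approx 76.467$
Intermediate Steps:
$n{\left(z \right)} = 3 + \sqrt{16 + z}$ ($n{\left(z \right)} = 3 + \sqrt{z + 16} = 3 + \sqrt{16 + z}$)
$n^{2}{\left(17 \right)} = \left(3 + \sqrt{16 + 17}\right)^{2} = \left(3 + \sqrt{33}\right)^{2}$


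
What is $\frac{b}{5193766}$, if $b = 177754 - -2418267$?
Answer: $\frac{2596021}{5193766} \approx 0.49983$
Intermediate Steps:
$b = 2596021$ ($b = 177754 + 2418267 = 2596021$)
$\frac{b}{5193766} = \frac{2596021}{5193766}$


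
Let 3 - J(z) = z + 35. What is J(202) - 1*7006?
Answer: -7240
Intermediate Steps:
J(z) = -32 - z (J(z) = 3 - (z + 35) = 3 - (35 + z) = 3 + (-35 - z) = -32 - z)
J(202) - 1*7006 = (-32 - 1*202) - 1*7006 = (-32 - 202) - 7006 = -234 - 7006 = -7240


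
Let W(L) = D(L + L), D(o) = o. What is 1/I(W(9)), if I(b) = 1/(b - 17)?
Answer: 1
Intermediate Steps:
W(L) = 2*L (W(L) = L + L = 2*L)
I(b) = 1/(-17 + b)
1/I(W(9)) = 1/(1/(-17 + 2*9)) = 1/(1/(-17 + 18)) = 1/(1/1) = 1/1 = 1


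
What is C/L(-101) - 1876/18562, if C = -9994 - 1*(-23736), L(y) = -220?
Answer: -63872931/1020910 ≈ -62.565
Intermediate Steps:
C = 13742 (C = -9994 + 23736 = 13742)
C/L(-101) - 1876/18562 = 13742/(-220) - 1876/18562 = 13742*(-1/220) - 1876*1/18562 = -6871/110 - 938/9281 = -63872931/1020910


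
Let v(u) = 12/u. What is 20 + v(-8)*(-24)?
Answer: 56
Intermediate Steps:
20 + v(-8)*(-24) = 20 + (12/(-8))*(-24) = 20 + (12*(-⅛))*(-24) = 20 - 3/2*(-24) = 20 + 36 = 56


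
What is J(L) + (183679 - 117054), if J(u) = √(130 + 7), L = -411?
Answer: 66625 + √137 ≈ 66637.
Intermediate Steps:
J(u) = √137
J(L) + (183679 - 117054) = √137 + (183679 - 117054) = √137 + 66625 = 66625 + √137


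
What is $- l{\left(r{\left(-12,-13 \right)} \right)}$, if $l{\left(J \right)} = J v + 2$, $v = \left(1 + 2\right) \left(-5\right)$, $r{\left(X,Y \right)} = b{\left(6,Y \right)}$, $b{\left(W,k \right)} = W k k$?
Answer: $15208$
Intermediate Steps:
$b{\left(W,k \right)} = W k^{2}$
$r{\left(X,Y \right)} = 6 Y^{2}$
$v = -15$ ($v = 3 \left(-5\right) = -15$)
$l{\left(J \right)} = 2 - 15 J$ ($l{\left(J \right)} = J \left(-15\right) + 2 = - 15 J + 2 = 2 - 15 J$)
$- l{\left(r{\left(-12,-13 \right)} \right)} = - (2 - 15 \cdot 6 \left(-13\right)^{2}) = - (2 - 15 \cdot 6 \cdot 169) = - (2 - 15210) = \left(-1\right) \left(-15208\right) = 15208$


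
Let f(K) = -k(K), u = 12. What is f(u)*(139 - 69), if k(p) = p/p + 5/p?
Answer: -595/6 ≈ -99.167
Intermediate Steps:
k(p) = 1 + 5/p
f(K) = -(5 + K)/K
f(u)*(139 - 69) = ((-5 - 1*12)/12)*(139 - 69) = ((-5 - 12)/12)*70 = ((1/12)*(-17))*70 = -17/12*70 = -595/6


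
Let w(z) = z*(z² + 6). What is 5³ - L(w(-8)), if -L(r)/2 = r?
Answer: -995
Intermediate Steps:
w(z) = z*(6 + z²)
L(r) = -2*r
5³ - L(w(-8)) = 5³ - (-2)*(-8*(6 + (-8)²)) = 125 - (-2)*(-8*(6 + 64)) = 125 - (-2)*(-8*70) = 125 - (-2)*(-560) = 125 - 1*1120 = 125 - 1120 = -995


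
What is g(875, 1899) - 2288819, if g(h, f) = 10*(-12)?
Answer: -2288939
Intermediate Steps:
g(h, f) = -120
g(875, 1899) - 2288819 = -120 - 2288819 = -2288939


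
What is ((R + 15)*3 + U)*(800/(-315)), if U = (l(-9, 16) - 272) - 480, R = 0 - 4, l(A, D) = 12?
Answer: 16160/9 ≈ 1795.6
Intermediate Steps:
R = -4
U = -740 (U = (12 - 272) - 480 = -260 - 480 = -740)
((R + 15)*3 + U)*(800/(-315)) = ((-4 + 15)*3 - 740)*(800/(-315)) = (11*3 - 740)*(800*(-1/315)) = (33 - 740)*(-160/63) = -707*(-160/63) = 16160/9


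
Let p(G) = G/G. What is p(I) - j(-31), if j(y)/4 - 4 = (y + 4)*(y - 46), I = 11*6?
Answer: -8331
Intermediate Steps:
I = 66
p(G) = 1
j(y) = 16 + 4*(-46 + y)*(4 + y) (j(y) = 16 + 4*((y + 4)*(y - 46)) = 16 + 4*((4 + y)*(-46 + y)) = 16 + 4*((-46 + y)*(4 + y)) = 16 + 4*(-46 + y)*(4 + y))
p(I) - j(-31) = 1 - (-720 - 168*(-31) + 4*(-31)**2) = 1 - (-720 + 5208 + 4*961) = 1 - (-720 + 5208 + 3844) = 1 - 1*8332 = 1 - 8332 = -8331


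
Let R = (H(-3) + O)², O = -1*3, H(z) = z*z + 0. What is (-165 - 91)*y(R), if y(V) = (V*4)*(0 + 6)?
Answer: -221184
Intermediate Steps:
H(z) = z² (H(z) = z² + 0 = z²)
O = -3
R = 36 (R = ((-3)² - 3)² = (9 - 3)² = 6² = 36)
y(V) = 24*V (y(V) = (4*V)*6 = 24*V)
(-165 - 91)*y(R) = (-165 - 91)*(24*36) = -256*864 = -221184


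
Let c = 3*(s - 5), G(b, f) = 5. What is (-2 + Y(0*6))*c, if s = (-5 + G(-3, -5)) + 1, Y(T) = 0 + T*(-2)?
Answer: 24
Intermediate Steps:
Y(T) = -2*T (Y(T) = 0 - 2*T = -2*T)
s = 1 (s = (-5 + 5) + 1 = 0 + 1 = 1)
c = -12 (c = 3*(1 - 5) = 3*(-4) = -12)
(-2 + Y(0*6))*c = (-2 - 0*6)*(-12) = (-2 - 2*0)*(-12) = (-2 + 0)*(-12) = -2*(-12) = 24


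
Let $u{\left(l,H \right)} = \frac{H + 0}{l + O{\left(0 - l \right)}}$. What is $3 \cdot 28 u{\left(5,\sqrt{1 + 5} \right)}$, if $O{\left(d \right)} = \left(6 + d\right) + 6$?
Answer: $7 \sqrt{6} \approx 17.146$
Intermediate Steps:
$O{\left(d \right)} = 12 + d$
$u{\left(l,H \right)} = \frac{H}{12}$ ($u{\left(l,H \right)} = \frac{H + 0}{l + \left(12 + \left(0 - l\right)\right)} = \frac{H}{l - \left(-12 + l\right)} = \frac{H}{12}$)
$3 \cdot 28 u{\left(5,\sqrt{1 + 5} \right)} = 3 \cdot 28 \frac{\sqrt{1 + 5}}{12} = 84 \frac{\sqrt{6}}{12} = 7 \sqrt{6}$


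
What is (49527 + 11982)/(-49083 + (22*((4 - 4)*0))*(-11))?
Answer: -20503/16361 ≈ -1.2532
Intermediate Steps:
(49527 + 11982)/(-49083 + (22*((4 - 4)*0))*(-11)) = 61509/(-49083 + (22*(0*0))*(-11)) = 61509/(-49083 + (22*0)*(-11)) = 61509/(-49083 + 0*(-11)) = 61509/(-49083 + 0) = 61509/(-49083) = 61509*(-1/49083) = -20503/16361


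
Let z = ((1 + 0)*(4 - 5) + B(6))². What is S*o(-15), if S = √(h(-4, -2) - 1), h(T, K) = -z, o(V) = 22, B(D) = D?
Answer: 22*I*√26 ≈ 112.18*I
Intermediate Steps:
z = 25 (z = ((1 + 0)*(4 - 5) + 6)² = (1*(-1) + 6)² = (-1 + 6)² = 5² = 25)
h(T, K) = -25 (h(T, K) = -1*25 = -25)
S = I*√26 (S = √(-25 - 1) = √(-26) = I*√26 ≈ 5.099*I)
S*o(-15) = (I*√26)*22 = 22*I*√26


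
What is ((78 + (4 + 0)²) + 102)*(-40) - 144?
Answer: -7984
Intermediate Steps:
((78 + (4 + 0)²) + 102)*(-40) - 144 = ((78 + 4²) + 102)*(-40) - 144 = ((78 + 16) + 102)*(-40) - 144 = (94 + 102)*(-40) - 144 = 196*(-40) - 144 = -7840 - 144 = -7984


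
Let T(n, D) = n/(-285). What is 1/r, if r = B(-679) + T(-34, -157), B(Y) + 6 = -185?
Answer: -285/54401 ≈ -0.0052389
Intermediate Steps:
B(Y) = -191 (B(Y) = -6 - 185 = -191)
T(n, D) = -n/285 (T(n, D) = n*(-1/285) = -n/285)
r = -54401/285 (r = -191 - 1/285*(-34) = -191 + 34/285 = -54401/285 ≈ -190.88)
1/r = 1/(-54401/285) = -285/54401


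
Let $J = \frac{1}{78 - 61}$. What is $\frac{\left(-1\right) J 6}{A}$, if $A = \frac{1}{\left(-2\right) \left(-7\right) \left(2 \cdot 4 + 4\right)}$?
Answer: $- \frac{1008}{17} \approx -59.294$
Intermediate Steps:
$J = \frac{1}{17} \approx 0.058824$
$A = \frac{1}{168}$ ($A = \frac{1}{14 \left(8 + 4\right)} = \frac{1}{14 \cdot 12} = \frac{1}{168} \approx 0.0059524$)
$\frac{\left(-1\right) J 6}{A} = - \frac{6}{17} \frac{1}{\frac{1}{168}} = \left(-1\right) \frac{6}{17} \cdot 168 = \left(- \frac{6}{17}\right) 168 = - \frac{1008}{17}$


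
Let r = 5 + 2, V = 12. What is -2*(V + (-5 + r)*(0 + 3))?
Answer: -36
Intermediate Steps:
r = 7
-2*(V + (-5 + r)*(0 + 3)) = -2*(12 + (-5 + 7)*(0 + 3)) = -2*(12 + 2*3) = -2*(12 + 6) = -2*18 = -36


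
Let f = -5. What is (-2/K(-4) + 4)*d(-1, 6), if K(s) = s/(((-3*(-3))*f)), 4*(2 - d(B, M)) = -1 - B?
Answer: -37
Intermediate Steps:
d(B, M) = 9/4 + B/4 (d(B, M) = 2 - (-1 - B)/4 = 2 + (1/4 + B/4) = 9/4 + B/4)
K(s) = -s/45 (K(s) = s/((-3*(-3)*(-5))) = s/((9*(-5))) = s/(-45) = s*(-1/45) = -s/45)
(-2/K(-4) + 4)*d(-1, 6) = (-2/((-1/45*(-4))) + 4)*(9/4 + (1/4)*(-1)) = (-2/4/45 + 4)*(9/4 - 1/4) = (-2*45/4 + 4)*2 = (-45/2 + 4)*2 = -37/2*2 = -37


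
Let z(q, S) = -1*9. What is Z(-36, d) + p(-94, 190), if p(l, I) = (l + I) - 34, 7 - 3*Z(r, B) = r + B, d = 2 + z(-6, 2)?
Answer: 236/3 ≈ 78.667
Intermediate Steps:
z(q, S) = -9
d = -7 (d = 2 - 9 = -7)
Z(r, B) = 7/3 - B/3 - r/3 (Z(r, B) = 7/3 - (r + B)/3 = 7/3 - (B + r)/3 = 7/3 + (-B/3 - r/3) = 7/3 - B/3 - r/3)
p(l, I) = -34 + I + l (p(l, I) = (I + l) - 34 = -34 + I + l)
Z(-36, d) + p(-94, 190) = (7/3 - ⅓*(-7) - ⅓*(-36)) + (-34 + 190 - 94) = (7/3 + 7/3 + 12) + 62 = 50/3 + 62 = 236/3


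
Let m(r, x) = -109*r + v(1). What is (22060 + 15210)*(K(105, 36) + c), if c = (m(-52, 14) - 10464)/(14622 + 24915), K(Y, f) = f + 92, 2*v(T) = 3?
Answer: 188434939705/39537 ≈ 4.7660e+6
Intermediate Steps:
v(T) = 3/2 (v(T) = (½)*3 = 3/2)
m(r, x) = 3/2 - 109*r (m(r, x) = -109*r + 3/2 = 3/2 - 109*r)
K(Y, f) = 92 + f
c = -9589/79074 (c = ((3/2 - 109*(-52)) - 10464)/(14622 + 24915) = ((3/2 + 5668) - 10464)/39537 = (11339/2 - 10464)*(1/39537) = -9589/2*1/39537 = -9589/79074 ≈ -0.12127)
(22060 + 15210)*(K(105, 36) + c) = (22060 + 15210)*((92 + 36) - 9589/79074) = 37270*(128 - 9589/79074) = 37270*(10111883/79074) = 188434939705/39537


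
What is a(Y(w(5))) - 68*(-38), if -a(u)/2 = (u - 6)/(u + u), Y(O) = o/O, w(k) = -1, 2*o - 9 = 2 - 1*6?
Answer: 12903/5 ≈ 2580.6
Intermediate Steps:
o = 5/2 (o = 9/2 + (2 - 1*6)/2 = 9/2 + (2 - 6)/2 = 9/2 + (1/2)*(-4) = 9/2 - 2 = 5/2 ≈ 2.5000)
Y(O) = 5/(2*O)
a(u) = -(-6 + u)/u (a(u) = -2*(u - 6)/(u + u) = -2*(-6 + u)/(2*u) = -2*(-6 + u)*1/(2*u) = -(-6 + u)/u)
a(Y(w(5))) - 68*(-38) = (6 - 5/(2*(-1)))/(((5/2)/(-1))) - 68*(-38) = (6 - 5*(-1)/2)/(((5/2)*(-1))) + 2584 = (6 - 1*(-5/2))/(-5/2) + 2584 = -2*(6 + 5/2)/5 + 2584 = -2/5*17/2 + 2584 = -17/5 + 2584 = 12903/5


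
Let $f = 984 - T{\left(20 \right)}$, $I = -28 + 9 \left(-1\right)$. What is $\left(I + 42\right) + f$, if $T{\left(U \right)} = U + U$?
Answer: $949$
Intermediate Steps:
$I = -37$ ($I = -28 - 9 = -37$)
$T{\left(U \right)} = 2 U$
$f = 944$ ($f = 984 - 2 \cdot 20 = 984 - 40 = 944$)
$\left(I + 42\right) + f = \left(-37 + 42\right) + 944 = 5 + 944 = 949$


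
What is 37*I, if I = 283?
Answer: 10471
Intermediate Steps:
37*I = 37*283 = 10471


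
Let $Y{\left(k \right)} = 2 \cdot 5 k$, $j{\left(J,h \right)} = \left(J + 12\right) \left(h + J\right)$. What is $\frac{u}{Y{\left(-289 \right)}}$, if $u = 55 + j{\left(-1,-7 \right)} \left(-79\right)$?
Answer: $- \frac{7007}{2890} \approx -2.4246$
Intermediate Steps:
$j{\left(J,h \right)} = \left(12 + J\right) \left(J + h\right)$
$u = 7007$ ($u = 55 + \left(\left(-1\right)^{2} + 12 \left(-1\right) + 12 \left(-7\right) - -7\right) \left(-79\right) = 55 + \left(1 - 12 - 84 + 7\right) \left(-79\right) = 55 - -6952 = 55 + 6952 = 7007$)
$Y{\left(k \right)} = 10 k$
$\frac{u}{Y{\left(-289 \right)}} = \frac{7007}{10 \left(-289\right)} = \frac{7007}{-2890} = 7007 \left(- \frac{1}{2890}\right) = - \frac{7007}{2890}$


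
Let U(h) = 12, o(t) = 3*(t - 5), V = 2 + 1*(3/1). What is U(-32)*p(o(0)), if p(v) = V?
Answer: 60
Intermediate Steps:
V = 5 (V = 2 + 1*(3*1) = 2 + 1*3 = 2 + 3 = 5)
o(t) = -15 + 3*t (o(t) = 3*(-5 + t) = -15 + 3*t)
p(v) = 5
U(-32)*p(o(0)) = 12*5 = 60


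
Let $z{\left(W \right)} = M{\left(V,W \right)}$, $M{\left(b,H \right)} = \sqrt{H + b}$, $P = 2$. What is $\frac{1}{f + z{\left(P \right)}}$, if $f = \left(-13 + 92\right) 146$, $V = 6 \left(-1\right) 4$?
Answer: $\frac{5767}{66516589} - \frac{i \sqrt{22}}{133033178} \approx 8.67 \cdot 10^{-5} - 3.5257 \cdot 10^{-8} i$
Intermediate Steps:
$V = -24$ ($V = \left(-6\right) 4 = -24$)
$z{\left(W \right)} = \sqrt{-24 + W}$ ($z{\left(W \right)} = \sqrt{W - 24} = \sqrt{-24 + W}$)
$f = 11534$ ($f = 79 \cdot 146 = 11534$)
$\frac{1}{f + z{\left(P \right)}} = \frac{1}{11534 + \sqrt{-24 + 2}} = \frac{1}{11534 + \sqrt{-22}} = \frac{1}{11534 + i \sqrt{22}}$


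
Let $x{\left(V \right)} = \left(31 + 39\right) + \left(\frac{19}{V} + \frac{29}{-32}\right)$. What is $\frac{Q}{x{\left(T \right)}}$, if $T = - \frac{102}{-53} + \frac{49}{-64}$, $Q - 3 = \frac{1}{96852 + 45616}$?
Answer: $\frac{13441032440}{383017275409} \approx 0.035092$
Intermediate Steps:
$Q = \frac{427405}{142468}$ ($Q = 3 + \frac{1}{96852 + 45616} = 3 + \frac{1}{142468} = \frac{427405}{142468} \approx 3.0$)
$T = \frac{3931}{3392}$ ($T = \left(-102\right) \left(- \frac{1}{53}\right) + 49 \left(- \frac{1}{64}\right) = \frac{102}{53} - \frac{49}{64} = \frac{3931}{3392} \approx 1.1589$)
$x{\left(V \right)} = \frac{2211}{32} + \frac{19}{V}$ ($x{\left(V \right)} = 70 + \left(\frac{19}{V} + 29 \left(- \frac{1}{32}\right)\right) = 70 - \left(\frac{29}{32} - \frac{19}{V}\right) = \frac{2211}{32} + \frac{19}{V}$)
$\frac{Q}{x{\left(T \right)}} = \frac{427405}{142468 \left(\frac{2211}{32} + \frac{19}{\frac{3931}{3392}}\right)} = \frac{427405}{142468 \left(\frac{2211}{32} + 19 \cdot \frac{3392}{3931}\right)} = \frac{427405}{142468 \left(\frac{2211}{32} + \frac{64448}{3931}\right)} = \frac{427405}{142468 \cdot \frac{10753777}{125792}} = \frac{427405}{142468} \cdot \frac{125792}{10753777} = \frac{13441032440}{383017275409}$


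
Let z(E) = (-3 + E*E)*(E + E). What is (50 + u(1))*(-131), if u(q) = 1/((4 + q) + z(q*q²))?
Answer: -6681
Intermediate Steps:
z(E) = 2*E*(-3 + E²) (z(E) = (-3 + E²)*(2*E) = 2*E*(-3 + E²))
u(q) = 1/(4 + q + 2*q³*(-3 + q⁶)) (u(q) = 1/((4 + q) + 2*(q*q²)*(-3 + (q*q²)²)) = 1/((4 + q) + 2*q³*(-3 + (q³)²)) = 1/((4 + q) + 2*q³*(-3 + q⁶)) = 1/(4 + q + 2*q³*(-3 + q⁶)))
(50 + u(1))*(-131) = (50 + 1/(4 + 1 + 2*1³*(-3 + 1⁶)))*(-131) = (50 + 1/(4 + 1 + 2*1*(-3 + 1)))*(-131) = (50 + 1/(4 + 1 + 2*1*(-2)))*(-131) = (50 + 1/(4 + 1 - 4))*(-131) = (50 + 1/1)*(-131) = (50 + 1)*(-131) = 51*(-131) = -6681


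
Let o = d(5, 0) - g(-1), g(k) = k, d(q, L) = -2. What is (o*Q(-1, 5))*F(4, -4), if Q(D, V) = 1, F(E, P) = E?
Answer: -4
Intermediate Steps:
o = -1 (o = -2 - 1*(-1) = -2 + 1 = -1)
(o*Q(-1, 5))*F(4, -4) = -1*1*4 = -1*4 = -4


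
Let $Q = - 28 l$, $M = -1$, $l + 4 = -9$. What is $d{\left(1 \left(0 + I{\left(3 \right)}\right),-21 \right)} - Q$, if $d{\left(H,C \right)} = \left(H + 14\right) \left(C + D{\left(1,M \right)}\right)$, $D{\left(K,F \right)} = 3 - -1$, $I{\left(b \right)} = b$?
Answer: $-653$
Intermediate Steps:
$l = -13$ ($l = -4 - 9 = -13$)
$D{\left(K,F \right)} = 4$ ($D{\left(K,F \right)} = 3 + 1 = 4$)
$Q = 364$ ($Q = \left(-28\right) \left(-13\right) = 364$)
$d{\left(H,C \right)} = \left(4 + C\right) \left(14 + H\right)$ ($d{\left(H,C \right)} = \left(H + 14\right) \left(C + 4\right) = \left(14 + H\right) \left(4 + C\right) = \left(4 + C\right) \left(14 + H\right)$)
$d{\left(1 \left(0 + I{\left(3 \right)}\right),-21 \right)} - Q = \left(56 + 4 \cdot 1 \left(0 + 3\right) + 14 \left(-21\right) - 21 \cdot 1 \left(0 + 3\right)\right) - 364 = \left(56 + 4 \cdot 1 \cdot 3 - 294 - 21 \cdot 1 \cdot 3\right) - 364 = \left(56 + 4 \cdot 3 - 294 - 63\right) - 364 = \left(56 + 12 - 294 - 63\right) - 364 = -289 - 364 = -653$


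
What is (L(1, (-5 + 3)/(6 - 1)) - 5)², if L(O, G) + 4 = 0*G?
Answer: 81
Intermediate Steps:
L(O, G) = -4 (L(O, G) = -4 + 0*G = -4 + 0 = -4)
(L(1, (-5 + 3)/(6 - 1)) - 5)² = (-4 - 5)² = (-9)² = 81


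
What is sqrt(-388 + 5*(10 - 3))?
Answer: I*sqrt(353) ≈ 18.788*I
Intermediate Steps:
sqrt(-388 + 5*(10 - 3)) = sqrt(-388 + 5*7) = sqrt(-388 + 35) = sqrt(-353) = I*sqrt(353)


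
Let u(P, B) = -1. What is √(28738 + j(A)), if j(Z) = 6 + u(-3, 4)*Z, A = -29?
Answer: 3*√3197 ≈ 169.63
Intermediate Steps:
j(Z) = 6 - Z
√(28738 + j(A)) = √(28738 + (6 - 1*(-29))) = √(28738 + (6 + 29)) = √(28738 + 35) = √28773 = 3*√3197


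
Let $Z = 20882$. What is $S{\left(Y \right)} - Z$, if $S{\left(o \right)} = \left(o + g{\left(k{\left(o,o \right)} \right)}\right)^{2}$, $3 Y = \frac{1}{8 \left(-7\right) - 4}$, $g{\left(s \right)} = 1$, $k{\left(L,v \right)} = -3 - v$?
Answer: $- \frac{676544759}{32400} \approx -20881.0$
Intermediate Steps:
$Y = - \frac{1}{180}$ ($Y = \frac{1}{3 \left(8 \left(-7\right) - 4\right)} = \frac{1}{3 \left(-56 - 4\right)} = \frac{1}{3 \left(-60\right)} = \frac{1}{3} \left(- \frac{1}{60}\right) = - \frac{1}{180} \approx -0.0055556$)
$S{\left(o \right)} = \left(1 + o\right)^{2}$ ($S{\left(o \right)} = \left(o + 1\right)^{2} = \left(1 + o\right)^{2}$)
$S{\left(Y \right)} - Z = \left(1 - \frac{1}{180}\right)^{2} - 20882 = \left(\frac{179}{180}\right)^{2} - 20882 = \frac{32041}{32400} - 20882 = - \frac{676544759}{32400}$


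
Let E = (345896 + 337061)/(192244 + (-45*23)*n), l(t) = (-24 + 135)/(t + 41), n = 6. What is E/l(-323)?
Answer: -32098979/3441629 ≈ -9.3267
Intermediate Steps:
l(t) = 111/(41 + t)
E = 682957/186034 (E = (345896 + 337061)/(192244 - 45*23*6) = 682957/(192244 - 1035*6) = 682957/(192244 - 6210) = 682957/186034 ≈ 3.6711)
E/l(-323) = 682957/(186034*((111/(41 - 323)))) = 682957/(186034*((111/(-282)))) = 682957/(186034*((111*(-1/282)))) = 682957/(186034*(-37/94)) = (682957/186034)*(-94/37) = -32098979/3441629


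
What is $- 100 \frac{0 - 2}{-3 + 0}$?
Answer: $- \frac{200}{3} \approx -66.667$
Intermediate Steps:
$- 100 \frac{0 - 2}{-3 + 0} = - 100 \left(- \frac{2}{-3}\right) = - 100 \left(\left(-2\right) \left(- \frac{1}{3}\right)\right) = \left(-100\right) \frac{2}{3} = - \frac{200}{3}$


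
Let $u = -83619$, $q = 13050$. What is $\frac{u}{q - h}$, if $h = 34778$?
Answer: $\frac{83619}{21728} \approx 3.8484$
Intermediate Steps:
$\frac{u}{q - h} = - \frac{83619}{13050 - 34778} = - \frac{83619}{-21728} = \left(-83619\right) \left(- \frac{1}{21728}\right) = \frac{83619}{21728}$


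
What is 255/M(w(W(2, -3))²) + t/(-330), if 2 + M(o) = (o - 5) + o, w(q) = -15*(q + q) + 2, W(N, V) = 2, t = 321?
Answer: -62827/67210 ≈ -0.93479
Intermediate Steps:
w(q) = 2 - 30*q (w(q) = -15*2*q + 2 = -30*q + 2 = 2 - 30*q)
M(o) = -7 + 2*o (M(o) = -2 + ((o - 5) + o) = -2 + ((-5 + o) + o) = -2 + (-5 + 2*o) = -7 + 2*o)
255/M(w(W(2, -3))²) + t/(-330) = 255/(-7 + 2*(2 - 30*2)²) + 321/(-330) = 255/(-7 + 2*(2 - 60)²) + 321*(-1/330) = 255/(-7 + 2*(-58)²) - 107/110 = 255/(-7 + 2*3364) - 107/110 = 255/(-7 + 6728) - 107/110 = 255/6721 - 107/110 = -62827/67210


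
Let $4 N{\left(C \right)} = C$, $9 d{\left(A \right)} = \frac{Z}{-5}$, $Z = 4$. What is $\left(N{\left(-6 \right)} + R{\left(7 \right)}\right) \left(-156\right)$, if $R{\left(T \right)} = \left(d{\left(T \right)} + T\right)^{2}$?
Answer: $- \frac{4871542}{675} \approx -7217.1$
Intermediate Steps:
$d{\left(A \right)} = - \frac{4}{45}$ ($d{\left(A \right)} = \frac{4 \frac{1}{-5}}{9} = \frac{4 \left(- \frac{1}{5}\right)}{9} = \frac{1}{9} \left(- \frac{4}{5}\right) = - \frac{4}{45}$)
$N{\left(C \right)} = \frac{C}{4}$
$R{\left(T \right)} = \left(- \frac{4}{45} + T\right)^{2}$
$\left(N{\left(-6 \right)} + R{\left(7 \right)}\right) \left(-156\right) = \left(\frac{1}{4} \left(-6\right) + \frac{\left(-4 + 45 \cdot 7\right)^{2}}{2025}\right) \left(-156\right) = \left(- \frac{3}{2} + \frac{\left(-4 + 315\right)^{2}}{2025}\right) \left(-156\right) = \left(- \frac{3}{2} + \frac{311^{2}}{2025}\right) \left(-156\right) = \left(- \frac{3}{2} + \frac{1}{2025} \cdot 96721\right) \left(-156\right) = \left(- \frac{3}{2} + \frac{96721}{2025}\right) \left(-156\right) = \frac{187367}{4050} \left(-156\right) = - \frac{4871542}{675}$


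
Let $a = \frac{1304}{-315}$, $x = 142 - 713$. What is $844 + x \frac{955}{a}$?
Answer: $\frac{172871651}{1304} \approx 1.3257 \cdot 10^{5}$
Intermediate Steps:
$x = -571$
$a = - \frac{1304}{315}$ ($a = 1304 \left(- \frac{1}{315}\right) = - \frac{1304}{315} \approx -4.1397$)
$844 + x \frac{955}{a} = 844 - 571 \frac{955}{- \frac{1304}{315}} = 844 - 571 \cdot 955 \left(- \frac{315}{1304}\right) = 844 - - \frac{171771075}{1304} = 844 + \frac{171771075}{1304} = \frac{172871651}{1304}$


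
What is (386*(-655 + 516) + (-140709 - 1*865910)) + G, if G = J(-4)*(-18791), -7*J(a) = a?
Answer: -7497075/7 ≈ -1.0710e+6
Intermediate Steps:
J(a) = -a/7
G = -75164/7 (G = -⅐*(-4)*(-18791) = (4/7)*(-18791) = -75164/7 ≈ -10738.)
(386*(-655 + 516) + (-140709 - 1*865910)) + G = (386*(-655 + 516) + (-140709 - 1*865910)) - 75164/7 = (386*(-139) + (-140709 - 865910)) - 75164/7 = (-53654 - 1006619) - 75164/7 = -1060273 - 75164/7 = -7497075/7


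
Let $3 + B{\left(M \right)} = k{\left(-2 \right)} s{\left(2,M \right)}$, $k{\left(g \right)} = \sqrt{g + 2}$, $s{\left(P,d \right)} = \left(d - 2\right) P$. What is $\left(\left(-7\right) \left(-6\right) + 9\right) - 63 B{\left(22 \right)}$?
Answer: $240$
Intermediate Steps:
$s{\left(P,d \right)} = P \left(-2 + d\right)$ ($s{\left(P,d \right)} = \left(-2 + d\right) P = P \left(-2 + d\right)$)
$k{\left(g \right)} = \sqrt{2 + g}$
$B{\left(M \right)} = -3$ ($B{\left(M \right)} = -3 + \sqrt{2 - 2} \cdot 2 \left(-2 + M\right) = -3 + \sqrt{0} \left(-4 + 2 M\right) = -3 + 0 \left(-4 + 2 M\right) = -3 + 0 = -3$)
$\left(\left(-7\right) \left(-6\right) + 9\right) - 63 B{\left(22 \right)} = \left(\left(-7\right) \left(-6\right) + 9\right) - -189 = \left(42 + 9\right) + 189 = 51 + 189 = 240$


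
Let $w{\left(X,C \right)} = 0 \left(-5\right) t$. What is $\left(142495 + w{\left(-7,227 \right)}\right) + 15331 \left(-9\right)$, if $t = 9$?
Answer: $4516$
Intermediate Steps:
$w{\left(X,C \right)} = 0$ ($w{\left(X,C \right)} = 0 \left(-5\right) 9 = 0 \cdot 9 = 0$)
$\left(142495 + w{\left(-7,227 \right)}\right) + 15331 \left(-9\right) = \left(142495 + 0\right) + 15331 \left(-9\right) = 142495 - 137979 = 4516$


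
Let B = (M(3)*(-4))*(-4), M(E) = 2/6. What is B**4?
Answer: 65536/81 ≈ 809.09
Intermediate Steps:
M(E) = 1/3 (M(E) = 2*(1/6) = 1/3)
B = 16/3 (B = ((1/3)*(-4))*(-4) = -4/3*(-4) = 16/3 ≈ 5.3333)
B**4 = (16/3)**4 = 65536/81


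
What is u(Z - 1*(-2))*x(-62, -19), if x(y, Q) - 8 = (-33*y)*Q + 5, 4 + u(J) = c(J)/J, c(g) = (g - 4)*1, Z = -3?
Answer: -38861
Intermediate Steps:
c(g) = -4 + g (c(g) = (-4 + g)*1 = -4 + g)
u(J) = -4 + (-4 + J)/J
x(y, Q) = 13 - 33*Q*y (x(y, Q) = 8 + ((-33*y)*Q + 5) = 8 + (-33*Q*y + 5) = 8 + (5 - 33*Q*y) = 13 - 33*Q*y)
u(Z - 1*(-2))*x(-62, -19) = (-3 - 4/(-3 - 1*(-2)))*(13 - 33*(-19)*(-62)) = (-3 - 4/(-3 + 2))*(13 - 38874) = (-3 - 4/(-1))*(-38861) = (-3 - 4*(-1))*(-38861) = (-3 + 4)*(-38861) = 1*(-38861) = -38861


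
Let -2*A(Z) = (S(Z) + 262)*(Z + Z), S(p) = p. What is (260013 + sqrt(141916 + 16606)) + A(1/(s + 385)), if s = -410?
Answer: 162514674/625 + 13*sqrt(938) ≈ 2.6042e+5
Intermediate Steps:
A(Z) = -Z*(262 + Z) (A(Z) = -(Z + 262)*(Z + Z)/2 = -(262 + Z)*2*Z/2 = -Z*(262 + Z))
(260013 + sqrt(141916 + 16606)) + A(1/(s + 385)) = (260013 + sqrt(141916 + 16606)) - (262 + 1/(-410 + 385))/(-410 + 385) = (260013 + sqrt(158522)) - 1*(262 + 1/(-25))/(-25) = (260013 + 13*sqrt(938)) - 1*(-1/25)*(262 - 1/25) = (260013 + 13*sqrt(938)) - 1*(-1/25)*6549/25 = (260013 + 13*sqrt(938)) + 6549/625 = 162514674/625 + 13*sqrt(938)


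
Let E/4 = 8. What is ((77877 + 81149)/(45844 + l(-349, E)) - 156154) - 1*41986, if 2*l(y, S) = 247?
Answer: -18215682848/91935 ≈ -1.9814e+5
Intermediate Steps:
E = 32 (E = 4*8 = 32)
l(y, S) = 247/2 (l(y, S) = (½)*247 = 247/2)
((77877 + 81149)/(45844 + l(-349, E)) - 156154) - 1*41986 = ((77877 + 81149)/(45844 + 247/2) - 156154) - 1*41986 = (159026/(91935/2) - 156154) - 41986 = (159026*(2/91935) - 156154) - 41986 = (318052/91935 - 156154) - 41986 = -14355699938/91935 - 41986 = -18215682848/91935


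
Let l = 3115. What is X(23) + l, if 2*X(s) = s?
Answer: 6253/2 ≈ 3126.5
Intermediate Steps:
X(s) = s/2
X(23) + l = (½)*23 + 3115 = 23/2 + 3115 = 6253/2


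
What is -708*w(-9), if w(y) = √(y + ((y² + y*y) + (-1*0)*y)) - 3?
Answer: 2124 - 2124*√17 ≈ -6633.5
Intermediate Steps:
w(y) = -3 + √(y + 2*y²) (w(y) = √(y + ((y² + y²) + 0*y)) - 3 = √(y + (2*y² + 0)) - 3 = √(y + 2*y²) - 3 = -3 + √(y + 2*y²))
-708*w(-9) = -708*(-3 + √(-9*(1 + 2*(-9)))) = -708*(-3 + √(-9*(1 - 18))) = -708*(-3 + √(-9*(-17))) = -708*(-3 + √153) = -708*(-3 + 3*√17) = 2124 - 2124*√17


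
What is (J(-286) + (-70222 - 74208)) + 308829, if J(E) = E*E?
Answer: 246195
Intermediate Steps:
J(E) = E²
(J(-286) + (-70222 - 74208)) + 308829 = ((-286)² + (-70222 - 74208)) + 308829 = (81796 - 144430) + 308829 = -62634 + 308829 = 246195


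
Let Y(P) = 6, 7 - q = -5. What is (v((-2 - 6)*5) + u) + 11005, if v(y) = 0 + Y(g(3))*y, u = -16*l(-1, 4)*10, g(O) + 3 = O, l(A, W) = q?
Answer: 8845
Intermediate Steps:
q = 12 (q = 7 - 1*(-5) = 7 + 5 = 12)
l(A, W) = 12
g(O) = -3 + O
u = -1920 (u = -16*12*10 = -192*10 = -1920)
v(y) = 6*y (v(y) = 0 + 6*y = 6*y)
(v((-2 - 6)*5) + u) + 11005 = (6*((-2 - 6)*5) - 1920) + 11005 = (6*(-8*5) - 1920) + 11005 = (6*(-40) - 1920) + 11005 = (-240 - 1920) + 11005 = -2160 + 11005 = 8845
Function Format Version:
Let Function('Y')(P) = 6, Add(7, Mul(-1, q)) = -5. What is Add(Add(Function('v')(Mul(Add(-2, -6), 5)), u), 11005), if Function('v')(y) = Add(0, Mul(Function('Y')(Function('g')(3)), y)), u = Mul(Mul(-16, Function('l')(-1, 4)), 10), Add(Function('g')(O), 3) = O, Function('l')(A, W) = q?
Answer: 8845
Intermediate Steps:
q = 12 (q = Add(7, Mul(-1, -5)) = Add(7, 5) = 12)
Function('l')(A, W) = 12
Function('g')(O) = Add(-3, O)
u = -1920 (u = Mul(Mul(-16, 12), 10) = Mul(-192, 10) = -1920)
Function('v')(y) = Mul(6, y) (Function('v')(y) = Add(0, Mul(6, y)) = Mul(6, y))
Add(Add(Function('v')(Mul(Add(-2, -6), 5)), u), 11005) = Add(Add(Mul(6, Mul(Add(-2, -6), 5)), -1920), 11005) = Add(Add(Mul(6, Mul(-8, 5)), -1920), 11005) = Add(Add(Mul(6, -40), -1920), 11005) = Add(Add(-240, -1920), 11005) = Add(-2160, 11005) = 8845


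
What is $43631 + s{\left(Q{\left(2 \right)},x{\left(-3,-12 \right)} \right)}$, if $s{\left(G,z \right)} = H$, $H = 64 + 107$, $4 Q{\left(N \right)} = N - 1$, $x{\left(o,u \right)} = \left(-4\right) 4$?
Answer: $43802$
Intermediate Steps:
$x{\left(o,u \right)} = -16$
$Q{\left(N \right)} = - \frac{1}{4} + \frac{N}{4}$ ($Q{\left(N \right)} = \frac{N - 1}{4} = \frac{-1 + N}{4} = - \frac{1}{4} + \frac{N}{4}$)
$H = 171$
$s{\left(G,z \right)} = 171$
$43631 + s{\left(Q{\left(2 \right)},x{\left(-3,-12 \right)} \right)} = 43631 + 171 = 43802$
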